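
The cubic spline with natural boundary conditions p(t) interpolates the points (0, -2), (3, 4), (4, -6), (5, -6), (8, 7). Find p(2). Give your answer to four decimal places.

8.2176

With M_i denoting the second derivative at x_i, h_i = 3, 1, 1, 3, and Δ_i = (y_(i+1) − y_i)/h_i = 2, -10, 0, 13/3:
  3·M_0 + 8·M_1 + 1·M_2 = 6(Δ_1 - Δ_0) = -72
  1·M_1 + 4·M_2 + 1·M_3 = 6(Δ_2 - Δ_1) = 60
  1·M_2 + 8·M_3 + 3·M_4 = 6(Δ_3 - Δ_2) = 26
Natural end conditions: M_0 = M_4 = 0.
Solving the tridiagonal system: M_0 = 0, M_1 = -1343/120, M_2 = 263/15, M_3 = 127/120, M_4 = 0.
On [0, 3], p(t) = -2 + 1823/240·t + 0·t² - 1343/2160·t³.
With t = 2: p(2) = 1775/216.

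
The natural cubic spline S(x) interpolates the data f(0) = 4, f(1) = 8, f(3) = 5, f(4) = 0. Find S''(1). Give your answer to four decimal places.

-4.8750

Let M_i = S''(x_i). Step sizes h_i = 1, 2, 1; slopes of the chords Δ_i = (y_(i+1) - y_i)/h_i = 4, -3/2, -5.
  1·M_0 + 6·M_1 + 2·M_2 = 6(Δ_1 - Δ_0) = -33
  2·M_1 + 6·M_2 + 1·M_3 = 6(Δ_2 - Δ_1) = -21
Natural end conditions: M_0 = M_3 = 0.
Hence M_0 = 0, M_1 = -39/8, M_2 = -15/8, M_3 = 0.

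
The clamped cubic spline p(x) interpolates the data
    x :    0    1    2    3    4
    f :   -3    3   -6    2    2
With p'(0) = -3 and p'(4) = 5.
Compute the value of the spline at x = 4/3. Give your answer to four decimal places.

Let σ_i = p''(x_i). Step sizes h_i = 1, 1, 1, 1; slopes of the chords Δ_i = (y_(i+1) - y_i)/h_i = 6, -9, 8, 0.
  1·σ_0 + 4·σ_1 + 1·σ_2 = 6(Δ_1 - Δ_0) = -90
  1·σ_1 + 4·σ_2 + 1·σ_3 = 6(Δ_2 - Δ_1) = 102
  1·σ_2 + 4·σ_3 + 1·σ_4 = 6(Δ_3 - Δ_2) = -48
Clamped end conditions give two more equations: 2h_0·σ_0 + h_0·σ_1 = 6(Δ_0 - p'(0)) = 54 and h_3·σ_3 + 2h_3·σ_4 = 6(p'(4) - Δ_3) = 30.
Hence σ_0 = 1403/28, σ_1 = -647/14, σ_2 = 179/4, σ_3 = -431/14, σ_4 = 851/28.
On [1, 2], p(x) = 3 - 59/56·(x - 1) - 647/28·(x - 1)² + 849/56·(x - 1)³.
With (x - 1) = 1/3: p(4/3) = 9/14.

0.6429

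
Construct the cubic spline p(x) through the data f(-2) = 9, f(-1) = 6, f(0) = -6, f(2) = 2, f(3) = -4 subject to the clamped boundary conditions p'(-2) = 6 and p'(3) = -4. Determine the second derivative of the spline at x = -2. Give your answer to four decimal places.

-19.4844

Put σ_i = p'' at the i-th knot. Here h = (1, 1, 2, 1) and Δ = (-3, -12, 4, -6), so the interior equations h_(i-1)·σ_(i-1) + 2(h_(i-1)+h_i)·σ_i + h_i·σ_(i+1) = 6(Δ_i − Δ_(i-1)) read
  1·σ_0 + 4·σ_1 + 1·σ_2 = 6(Δ_1 - Δ_0) = -54
  1·σ_1 + 6·σ_2 + 2·σ_3 = 6(Δ_2 - Δ_1) = 96
  2·σ_2 + 6·σ_3 + 1·σ_4 = 6(Δ_3 - Δ_2) = -60
Clamped end conditions give two more equations: 2h_0·σ_0 + h_0·σ_1 = 6(Δ_0 - p'(-2)) = -54 and h_3·σ_3 + 2h_3·σ_4 = 6(p'(3) - Δ_3) = 12.
Solving the tridiagonal system: σ_0 = -1247/64, σ_1 = -481/32, σ_2 = 1639/64, σ_3 = -341/16, σ_4 = 533/32.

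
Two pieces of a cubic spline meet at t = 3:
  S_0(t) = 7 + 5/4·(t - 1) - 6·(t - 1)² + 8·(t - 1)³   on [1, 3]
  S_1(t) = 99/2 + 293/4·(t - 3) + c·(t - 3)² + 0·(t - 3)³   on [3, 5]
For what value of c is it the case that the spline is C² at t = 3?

S_0''(t) = -12 + 48·(t - 1), so S_0''(3) = 84. On the right, S_1''(3) = 2c, so c = 42.

42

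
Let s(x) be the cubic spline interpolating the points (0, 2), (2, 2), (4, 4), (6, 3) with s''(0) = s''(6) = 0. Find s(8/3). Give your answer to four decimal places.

Write σ_i for s''(x_i). With h_i = 2, 2, 2 and divided differences Δ_i = 0, 1, -1/2, the continuity of s' gives the tridiagonal system
  2·σ_0 + 8·σ_1 + 2·σ_2 = 6(Δ_1 - Δ_0) = 6
  2·σ_1 + 8·σ_2 + 2·σ_3 = 6(Δ_2 - Δ_1) = -9
Natural end conditions: σ_0 = σ_3 = 0.
Solving the tridiagonal system: σ_0 = 0, σ_1 = 11/10, σ_2 = -7/5, σ_3 = 0.
On [2, 4], s(x) = 2 + 11/15·(x - 2) + 11/20·(x - 2)² - 5/24·(x - 2)³.
With (x - 2) = 2/3: s(8/3) = 1082/405.

2.6716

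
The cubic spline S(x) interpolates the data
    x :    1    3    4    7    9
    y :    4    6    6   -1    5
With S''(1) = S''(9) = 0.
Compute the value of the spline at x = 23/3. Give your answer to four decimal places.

With σ_i denoting the second derivative at x_i, h_i = 2, 1, 3, 2, and Δ_i = (y_(i+1) − y_i)/h_i = 1, 0, -7/3, 3:
  2·σ_0 + 6·σ_1 + 1·σ_2 = 6(Δ_1 - Δ_0) = -6
  1·σ_1 + 8·σ_2 + 3·σ_3 = 6(Δ_2 - Δ_1) = -14
  3·σ_2 + 10·σ_3 + 2·σ_4 = 6(Δ_3 - Δ_2) = 32
Natural end conditions: σ_0 = σ_4 = 0.
Solving: σ_0 = 0, σ_1 = -95/208, σ_2 = -339/104, σ_3 = 869/208, σ_4 = 0.
On [7, 9], S(x) = -1 + 67/312·(x - 7) + 869/416·(x - 7)² - 869/2496·(x - 7)³.
With (x - 7) = 2/3: S(23/3) = -133/4212.

-0.0316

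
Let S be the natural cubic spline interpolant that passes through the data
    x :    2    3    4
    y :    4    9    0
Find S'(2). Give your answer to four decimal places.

8.5000

With M_i denoting the second derivative at x_i, h_i = 1, 1, and Δ_i = (y_(i+1) − y_i)/h_i = 5, -9:
  1·M_0 + 4·M_1 + 1·M_2 = 6(Δ_1 - Δ_0) = -84
Natural end conditions: M_0 = M_2 = 0.
Forward elimination and back-substitution give M_0 = 0, M_1 = -21, M_2 = 0.
On [2, 3], S'(x) = b_0 + 2c_0·(x - 2) + 3d_0·(x - 2)² with b_0 = Δ_0 - h_0(2M_0 + M_1)/6 = 17/2, c_0 = M_0/2 = 0, d_0 = (M_1 - M_0)/(6h_0) = -7/2. So S'(2) = 17/2.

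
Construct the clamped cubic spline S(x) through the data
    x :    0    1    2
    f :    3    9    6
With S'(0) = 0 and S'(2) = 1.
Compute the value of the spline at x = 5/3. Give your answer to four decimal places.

6.7778

Write m_i for S''(x_i). With h_i = 1, 1 and divided differences Δ_i = 6, -3, the continuity of S' gives the tridiagonal system
  1·m_0 + 4·m_1 + 1·m_2 = 6(Δ_1 - Δ_0) = -54
Clamped end conditions give two more equations: 2h_0·m_0 + h_0·m_1 = 6(Δ_0 - S'(0)) = 36 and h_1·m_1 + 2h_1·m_2 = 6(S'(2) - Δ_1) = 24.
Solving: m_0 = 32, m_1 = -28, m_2 = 26.
On [1, 2], S(x) = 9 + 2·(x - 1) - 14·(x - 1)² + 9·(x - 1)³.
With (x - 1) = 2/3: S(5/3) = 61/9.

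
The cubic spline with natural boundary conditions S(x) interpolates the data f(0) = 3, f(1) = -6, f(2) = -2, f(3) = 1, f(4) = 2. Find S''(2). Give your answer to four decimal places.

Write M_i for S''(x_i). With h_i = 1, 1, 1, 1 and divided differences Δ_i = -9, 4, 3, 1, the continuity of S' gives the tridiagonal system
  1·M_0 + 4·M_1 + 1·M_2 = 6(Δ_1 - Δ_0) = 78
  1·M_1 + 4·M_2 + 1·M_3 = 6(Δ_2 - Δ_1) = -6
  1·M_2 + 4·M_3 + 1·M_4 = 6(Δ_3 - Δ_2) = -12
Natural end conditions: M_0 = M_4 = 0.
Solving: M_0 = 0, M_1 = 591/28, M_2 = -45/7, M_3 = -39/28, M_4 = 0.

-6.4286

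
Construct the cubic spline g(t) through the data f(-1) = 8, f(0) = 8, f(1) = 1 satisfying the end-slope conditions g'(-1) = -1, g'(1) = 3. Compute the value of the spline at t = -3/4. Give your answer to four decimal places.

With m_i denoting the second derivative at x_i, h_i = 1, 1, and Δ_i = (y_(i+1) − y_i)/h_i = 0, -7:
  1·m_0 + 4·m_1 + 1·m_2 = 6(Δ_1 - Δ_0) = -42
Clamped end conditions give two more equations: 2h_0·m_0 + h_0·m_1 = 6(Δ_0 - g'(-1)) = 6 and h_1·m_1 + 2h_1·m_2 = 6(g'(1) - Δ_1) = 60.
Hence m_0 = 31/2, m_1 = -25, m_2 = 85/2.
On [-1, 0], g(t) = 8 - 1·(t + 1) + 31/4·(t + 1)² - 27/4·(t + 1)³.
With (t + 1) = 1/4: g(-3/4) = 2081/256.

8.1289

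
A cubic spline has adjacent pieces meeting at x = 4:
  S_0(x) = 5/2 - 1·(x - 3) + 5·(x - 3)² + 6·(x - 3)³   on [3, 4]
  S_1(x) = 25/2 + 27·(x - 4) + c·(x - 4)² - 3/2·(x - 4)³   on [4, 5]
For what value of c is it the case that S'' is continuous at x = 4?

S_0''(x) = 10 + 36·(x - 3), so S_0''(4) = 46. On the right, S_1''(4) = 2c, so c = 23.

23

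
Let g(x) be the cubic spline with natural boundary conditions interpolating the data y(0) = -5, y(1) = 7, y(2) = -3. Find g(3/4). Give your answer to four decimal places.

With σ_i denoting the second derivative at x_i, h_i = 1, 1, and Δ_i = (y_(i+1) − y_i)/h_i = 12, -10:
  1·σ_0 + 4·σ_1 + 1·σ_2 = 6(Δ_1 - Δ_0) = -132
Natural end conditions: σ_0 = σ_2 = 0.
Forward elimination and back-substitution give σ_0 = 0, σ_1 = -33, σ_2 = 0.
On [0, 1], g(x) = -5 + 35/2·x + 0·x² - 11/2·x³.
With x = 3/4: g(3/4) = 743/128.

5.8047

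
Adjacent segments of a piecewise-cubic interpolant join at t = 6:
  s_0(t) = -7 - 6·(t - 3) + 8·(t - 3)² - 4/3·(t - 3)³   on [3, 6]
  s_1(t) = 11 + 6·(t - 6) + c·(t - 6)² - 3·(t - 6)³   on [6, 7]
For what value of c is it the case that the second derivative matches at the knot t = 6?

s_0''(t) = 16 - 8·(t - 3), so s_0''(6) = -8. On the right, s_1''(6) = 2c, so c = -4.

-4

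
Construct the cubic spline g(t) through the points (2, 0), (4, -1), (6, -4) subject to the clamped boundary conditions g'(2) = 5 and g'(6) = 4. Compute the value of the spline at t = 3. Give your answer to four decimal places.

1.6875

With M_i denoting the second derivative at x_i, h_i = 2, 2, and Δ_i = (y_(i+1) − y_i)/h_i = -1/2, -3/2:
  2·M_0 + 8·M_1 + 2·M_2 = 6(Δ_1 - Δ_0) = -6
Clamped end conditions give two more equations: 2h_0·M_0 + h_0·M_1 = 6(Δ_0 - g'(2)) = -33 and h_1·M_1 + 2h_1·M_2 = 6(g'(6) - Δ_1) = 33.
Solving: M_0 = -31/4, M_1 = -1, M_2 = 35/4.
On [2, 4], g(t) = 0 + 5·(t - 2) - 31/8·(t - 2)² + 9/16·(t - 2)³.
With (t - 2) = 1: g(3) = 27/16.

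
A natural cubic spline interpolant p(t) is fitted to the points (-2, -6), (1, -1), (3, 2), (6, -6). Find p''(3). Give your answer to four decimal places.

Write m_i for p''(x_i). With h_i = 3, 2, 3 and divided differences Δ_i = 5/3, 3/2, -8/3, the continuity of p' gives the tridiagonal system
  3·m_0 + 10·m_1 + 2·m_2 = 6(Δ_1 - Δ_0) = -1
  2·m_1 + 10·m_2 + 3·m_3 = 6(Δ_2 - Δ_1) = -25
Natural end conditions: m_0 = m_3 = 0.
Solving the tridiagonal system: m_0 = 0, m_1 = 5/12, m_2 = -31/12, m_3 = 0.

-2.5833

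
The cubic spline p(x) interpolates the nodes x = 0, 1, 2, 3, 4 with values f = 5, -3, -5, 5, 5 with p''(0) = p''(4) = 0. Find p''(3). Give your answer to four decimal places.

-20.5714

With σ_i denoting the second derivative at x_i, h_i = 1, 1, 1, 1, and Δ_i = (y_(i+1) − y_i)/h_i = -8, -2, 10, 0:
  1·σ_0 + 4·σ_1 + 1·σ_2 = 6(Δ_1 - Δ_0) = 36
  1·σ_1 + 4·σ_2 + 1·σ_3 = 6(Δ_2 - Δ_1) = 72
  1·σ_2 + 4·σ_3 + 1·σ_4 = 6(Δ_3 - Δ_2) = -60
Natural end conditions: σ_0 = σ_4 = 0.
Forward elimination and back-substitution give σ_0 = 0, σ_1 = 24/7, σ_2 = 156/7, σ_3 = -144/7, σ_4 = 0.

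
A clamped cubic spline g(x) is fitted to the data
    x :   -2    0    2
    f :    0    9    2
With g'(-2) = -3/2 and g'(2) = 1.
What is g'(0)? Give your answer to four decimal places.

Put σ_i = g'' at the i-th knot. Here h = (2, 2) and Δ = (9/2, -7/2), so the interior equations h_(i-1)·σ_(i-1) + 2(h_(i-1)+h_i)·σ_i + h_i·σ_(i+1) = 6(Δ_i − Δ_(i-1)) read
  2·σ_0 + 8·σ_1 + 2·σ_2 = 6(Δ_1 - Δ_0) = -48
Clamped end conditions give two more equations: 2h_0·σ_0 + h_0·σ_1 = 6(Δ_0 - g'(-2)) = 36 and h_1·σ_1 + 2h_1·σ_2 = 6(g'(2) - Δ_1) = 27.
Solving the tridiagonal system: σ_0 = 125/8, σ_1 = -53/4, σ_2 = 107/8.
On [0, 2], g'(x) = b_1 + 2c_1·x + 3d_1·x² with b_1 = Δ_1 - h_1(2σ_1 + σ_2)/6 = 7/8, c_1 = σ_1/2 = -53/8, d_1 = (σ_2 - σ_1)/(6h_1) = 71/32. So g'(0) = 7/8.

0.8750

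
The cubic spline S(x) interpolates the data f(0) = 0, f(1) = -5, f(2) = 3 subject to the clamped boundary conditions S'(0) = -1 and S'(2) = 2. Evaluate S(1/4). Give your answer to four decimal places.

-1.0156

Write M_i for S''(x_i). With h_i = 1, 1 and divided differences Δ_i = -5, 8, the continuity of S' gives the tridiagonal system
  1·M_0 + 4·M_1 + 1·M_2 = 6(Δ_1 - Δ_0) = 78
Clamped end conditions give two more equations: 2h_0·M_0 + h_0·M_1 = 6(Δ_0 - S'(0)) = -24 and h_1·M_1 + 2h_1·M_2 = 6(S'(2) - Δ_1) = -36.
Forward elimination and back-substitution give M_0 = -30, M_1 = 36, M_2 = -36.
On [0, 1], S(x) = 0 - 1·x - 15·x² + 11·x³.
With x = 1/4: S(1/4) = -65/64.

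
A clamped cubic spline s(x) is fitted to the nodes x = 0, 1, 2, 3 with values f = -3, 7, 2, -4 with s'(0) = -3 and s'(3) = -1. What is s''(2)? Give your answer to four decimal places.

4.9333

With M_i denoting the second derivative at x_i, h_i = 1, 1, 1, and Δ_i = (y_(i+1) − y_i)/h_i = 10, -5, -6:
  1·M_0 + 4·M_1 + 1·M_2 = 6(Δ_1 - Δ_0) = -90
  1·M_1 + 4·M_2 + 1·M_3 = 6(Δ_2 - Δ_1) = -6
Clamped end conditions give two more equations: 2h_0·M_0 + h_0·M_1 = 6(Δ_0 - s'(0)) = 78 and h_2·M_2 + 2h_2·M_3 = 6(s'(3) - Δ_2) = 30.
Hence M_0 = 872/15, M_1 = -574/15, M_2 = 74/15, M_3 = 188/15.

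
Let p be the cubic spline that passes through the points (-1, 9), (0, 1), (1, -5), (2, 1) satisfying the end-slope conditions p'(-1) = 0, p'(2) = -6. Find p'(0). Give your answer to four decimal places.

Put M_i = p'' at the i-th knot. Here h = (1, 1, 1) and Δ = (-8, -6, 6), so the interior equations h_(i-1)·M_(i-1) + 2(h_(i-1)+h_i)·M_i + h_i·M_(i+1) = 6(Δ_i − Δ_(i-1)) read
  1·M_0 + 4·M_1 + 1·M_2 = 6(Δ_1 - Δ_0) = 12
  1·M_1 + 4·M_2 + 1·M_3 = 6(Δ_2 - Δ_1) = 72
Clamped end conditions give two more equations: 2h_0·M_0 + h_0·M_1 = 6(Δ_0 - p'(-1)) = -48 and h_2·M_2 + 2h_2·M_3 = 6(p'(2) - Δ_2) = -72.
Forward elimination and back-substitution give M_0 = -124/5, M_1 = 8/5, M_2 = 152/5, M_3 = -256/5.
On [0, 1], p'(x) = b_1 + 2c_1·x + 3d_1·x² with b_1 = Δ_1 - h_1(2M_1 + M_2)/6 = -58/5, c_1 = M_1/2 = 4/5, d_1 = (M_2 - M_1)/(6h_1) = 24/5. So p'(0) = -58/5.

-11.6000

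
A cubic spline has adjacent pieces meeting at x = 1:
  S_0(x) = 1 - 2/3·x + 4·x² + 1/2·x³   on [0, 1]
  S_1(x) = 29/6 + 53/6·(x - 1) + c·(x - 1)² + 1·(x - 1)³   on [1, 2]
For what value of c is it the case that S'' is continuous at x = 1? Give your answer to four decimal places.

5.5000

S_0''(x) = 8 + 3·x, so S_0''(1) = 11. On the right, S_1''(1) = 2c, so c = 11/2.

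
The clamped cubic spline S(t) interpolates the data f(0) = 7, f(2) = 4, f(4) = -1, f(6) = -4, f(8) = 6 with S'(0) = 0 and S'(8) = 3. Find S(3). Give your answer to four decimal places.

Let M_i = S''(x_i). Step sizes h_i = 2, 2, 2, 2; slopes of the chords Δ_i = (y_(i+1) - y_i)/h_i = -3/2, -5/2, -3/2, 5.
  2·M_0 + 8·M_1 + 2·M_2 = 6(Δ_1 - Δ_0) = -6
  2·M_1 + 8·M_2 + 2·M_3 = 6(Δ_2 - Δ_1) = 6
  2·M_2 + 8·M_3 + 2·M_4 = 6(Δ_3 - Δ_2) = 39
Clamped end conditions give two more equations: 2h_0·M_0 + h_0·M_1 = 6(Δ_0 - S'(0)) = -9 and h_3·M_3 + 2h_3·M_4 = 6(S'(8) - Δ_3) = -12.
Hence M_0 = -255/112, M_1 = 3/56, M_2 = -15/16, M_3 = 375/56, M_4 = -711/112.
On [2, 4], S(t) = 4 - 249/112·(t - 2) + 3/112·(t - 2)² - 37/448·(t - 2)³.
With (t - 2) = 1: S(3) = 771/448.

1.7210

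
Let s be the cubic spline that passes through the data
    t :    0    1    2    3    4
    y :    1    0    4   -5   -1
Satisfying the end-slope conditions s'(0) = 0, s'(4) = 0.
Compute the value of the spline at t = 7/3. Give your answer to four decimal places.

Write m_i for s''(x_i). With h_i = 1, 1, 1, 1 and divided differences Δ_i = -1, 4, -9, 4, the continuity of s' gives the tridiagonal system
  1·m_0 + 4·m_1 + 1·m_2 = 6(Δ_1 - Δ_0) = 30
  1·m_1 + 4·m_2 + 1·m_3 = 6(Δ_2 - Δ_1) = -78
  1·m_2 + 4·m_3 + 1·m_4 = 6(Δ_3 - Δ_2) = 78
Clamped end conditions give two more equations: 2h_0·m_0 + h_0·m_1 = 6(Δ_0 - s'(0)) = -6 and h_3·m_3 + 2h_3·m_4 = 6(s'(4) - Δ_3) = -24.
Solving the tridiagonal system: m_0 = -87/7, m_1 = 132/7, m_2 = -33, m_3 = 246/7, m_4 = -207/7.
On [2, 3], s(t) = 4 - 27/7·(t - 2) - 33/2·(t - 2)² + 159/14·(t - 2)³.
With (t - 2) = 1/3: s(7/3) = 82/63.

1.3016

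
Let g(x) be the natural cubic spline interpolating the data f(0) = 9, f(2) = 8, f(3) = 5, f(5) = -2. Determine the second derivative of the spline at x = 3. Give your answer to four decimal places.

With M_i denoting the second derivative at x_i, h_i = 2, 1, 2, and Δ_i = (y_(i+1) − y_i)/h_i = -1/2, -3, -7/2:
  2·M_0 + 6·M_1 + 1·M_2 = 6(Δ_1 - Δ_0) = -15
  1·M_1 + 6·M_2 + 2·M_3 = 6(Δ_2 - Δ_1) = -3
Natural end conditions: M_0 = M_3 = 0.
Forward elimination and back-substitution give M_0 = 0, M_1 = -87/35, M_2 = -3/35, M_3 = 0.

-0.0857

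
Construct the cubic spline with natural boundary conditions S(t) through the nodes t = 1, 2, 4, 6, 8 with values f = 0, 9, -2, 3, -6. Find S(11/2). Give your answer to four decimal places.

Put M_i = S'' at the i-th knot. Here h = (1, 2, 2, 2) and Δ = (9, -11/2, 5/2, -9/2), so the interior equations h_(i-1)·M_(i-1) + 2(h_(i-1)+h_i)·M_i + h_i·M_(i+1) = 6(Δ_i − Δ_(i-1)) read
  1·M_0 + 6·M_1 + 2·M_2 = 6(Δ_1 - Δ_0) = -87
  2·M_1 + 8·M_2 + 2·M_3 = 6(Δ_2 - Δ_1) = 48
  2·M_2 + 8·M_3 + 2·M_4 = 6(Δ_3 - Δ_2) = -42
Natural end conditions: M_0 = M_4 = 0.
Solving: M_0 = 0, M_1 = -1539/82, M_2 = 525/41, M_3 = -693/82, M_4 = 0.
On [4, 6], S(t) = -2 - 132/41·(t - 4) + 525/82·(t - 4)² - 581/328·(t - 4)³.
With (t - 4) = 3/2: S(11/2) = 4193/2624.

1.5979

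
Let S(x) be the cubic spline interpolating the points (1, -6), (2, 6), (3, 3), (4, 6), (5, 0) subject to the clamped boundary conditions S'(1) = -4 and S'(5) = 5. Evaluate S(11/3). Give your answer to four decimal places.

5.6058

Let M_i = S''(x_i). Step sizes h_i = 1, 1, 1, 1; slopes of the chords Δ_i = (y_(i+1) - y_i)/h_i = 12, -3, 3, -6.
  1·M_0 + 4·M_1 + 1·M_2 = 6(Δ_1 - Δ_0) = -90
  1·M_1 + 4·M_2 + 1·M_3 = 6(Δ_2 - Δ_1) = 36
  1·M_2 + 4·M_3 + 1·M_4 = 6(Δ_3 - Δ_2) = -54
Clamped end conditions give two more equations: 2h_0·M_0 + h_0·M_1 = 6(Δ_0 - S'(1)) = 96 and h_3·M_3 + 2h_3·M_4 = 6(S'(5) - Δ_3) = 66.
Solving the tridiagonal system: M_0 = 2013/28, M_1 = -669/14, M_2 = 117/4, M_3 = -465/14, M_4 = 1389/28.
On [3, 4], S(x) = 3 - 17/14·(x - 3) + 117/8·(x - 3)² - 583/56·(x - 3)³.
With (x - 3) = 2/3: S(11/3) = 2119/378.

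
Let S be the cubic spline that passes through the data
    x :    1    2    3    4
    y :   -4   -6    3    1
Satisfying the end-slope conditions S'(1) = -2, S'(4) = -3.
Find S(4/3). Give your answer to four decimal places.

Let M_i = S''(x_i). Step sizes h_i = 1, 1, 1; slopes of the chords Δ_i = (y_(i+1) - y_i)/h_i = -2, 9, -2.
  1·M_0 + 4·M_1 + 1·M_2 = 6(Δ_1 - Δ_0) = 66
  1·M_1 + 4·M_2 + 1·M_3 = 6(Δ_2 - Δ_1) = -66
Clamped end conditions give two more equations: 2h_0·M_0 + h_0·M_1 = 6(Δ_0 - S'(1)) = 0 and h_2·M_2 + 2h_2·M_3 = 6(S'(4) - Δ_2) = -6.
Solving: M_0 = -196/15, M_1 = 392/15, M_2 = -382/15, M_3 = 146/15.
On [1, 2], S(x) = -4 - 2·(x - 1) - 98/15·(x - 1)² + 98/15·(x - 1)³.
With (x - 1) = 1/3: S(4/3) = -2086/405.

-5.1506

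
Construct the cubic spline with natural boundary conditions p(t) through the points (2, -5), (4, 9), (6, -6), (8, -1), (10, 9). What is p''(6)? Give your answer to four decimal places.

11.1429

Let σ_i = p''(x_i). Step sizes h_i = 2, 2, 2, 2; slopes of the chords Δ_i = (y_(i+1) - y_i)/h_i = 7, -15/2, 5/2, 5.
  2·σ_0 + 8·σ_1 + 2·σ_2 = 6(Δ_1 - Δ_0) = -87
  2·σ_1 + 8·σ_2 + 2·σ_3 = 6(Δ_2 - Δ_1) = 60
  2·σ_2 + 8·σ_3 + 2·σ_4 = 6(Δ_3 - Δ_2) = 15
Natural end conditions: σ_0 = σ_4 = 0.
Solving the tridiagonal system: σ_0 = 0, σ_1 = -765/56, σ_2 = 78/7, σ_3 = -51/56, σ_4 = 0.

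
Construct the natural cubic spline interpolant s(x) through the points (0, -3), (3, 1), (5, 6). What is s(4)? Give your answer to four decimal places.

With σ_i denoting the second derivative at x_i, h_i = 3, 2, and Δ_i = (y_(i+1) − y_i)/h_i = 4/3, 5/2:
  3·σ_0 + 10·σ_1 + 2·σ_2 = 6(Δ_1 - Δ_0) = 7
Natural end conditions: σ_0 = σ_2 = 0.
Hence σ_0 = 0, σ_1 = 7/10, σ_2 = 0.
On [3, 5], s(x) = 1 + 61/30·(x - 3) + 7/20·(x - 3)² - 7/120·(x - 3)³.
With (x - 3) = 1: s(4) = 133/40.

3.3250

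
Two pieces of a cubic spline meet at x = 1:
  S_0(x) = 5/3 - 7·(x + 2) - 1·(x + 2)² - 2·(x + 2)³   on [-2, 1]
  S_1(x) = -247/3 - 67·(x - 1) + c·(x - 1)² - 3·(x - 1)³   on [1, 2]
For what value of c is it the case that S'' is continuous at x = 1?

S_0''(x) = -2 - 12·(x + 2), so S_0''(1) = -38. On the right, S_1''(1) = 2c, so c = -19.

-19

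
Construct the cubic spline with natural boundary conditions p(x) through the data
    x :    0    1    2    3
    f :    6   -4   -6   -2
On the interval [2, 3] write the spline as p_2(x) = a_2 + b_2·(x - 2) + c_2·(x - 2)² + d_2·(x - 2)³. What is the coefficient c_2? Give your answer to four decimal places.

Let M_i = p''(x_i). Step sizes h_i = 1, 1, 1; slopes of the chords Δ_i = (y_(i+1) - y_i)/h_i = -10, -2, 4.
  1·M_0 + 4·M_1 + 1·M_2 = 6(Δ_1 - Δ_0) = 48
  1·M_1 + 4·M_2 + 1·M_3 = 6(Δ_2 - Δ_1) = 36
Natural end conditions: M_0 = M_3 = 0.
Solving the tridiagonal system: M_0 = 0, M_1 = 52/5, M_2 = 32/5, M_3 = 0.
On [2, 3], with p_2(x) = a_2 + b_2·(x - 2) + c_2·(x - 2)² + d_2·(x - 2)³: c_2 = M_2/2 = 16/5, d_2 = (M_3 - M_2)/(6h_2) = -16/15, b_2 = Δ_2 - h_2(2M_2 + M_3)/6 = 28/15.

3.2000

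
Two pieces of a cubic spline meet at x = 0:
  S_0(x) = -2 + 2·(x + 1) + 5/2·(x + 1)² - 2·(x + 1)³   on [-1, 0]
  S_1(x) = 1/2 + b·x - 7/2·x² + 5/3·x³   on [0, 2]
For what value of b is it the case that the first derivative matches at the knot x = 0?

S_0'(x) = 2 + 5·(x + 1) - 6·(x + 1)², so S_0'(0) = 1. On the right, S_1'(0) = b, so b = 1.

1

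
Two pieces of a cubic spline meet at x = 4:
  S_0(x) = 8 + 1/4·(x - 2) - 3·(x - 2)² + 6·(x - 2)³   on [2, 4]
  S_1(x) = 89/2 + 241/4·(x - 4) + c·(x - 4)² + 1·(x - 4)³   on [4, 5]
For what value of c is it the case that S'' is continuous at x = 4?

S_0''(x) = -6 + 36·(x - 2), so S_0''(4) = 66. On the right, S_1''(4) = 2c, so c = 33.

33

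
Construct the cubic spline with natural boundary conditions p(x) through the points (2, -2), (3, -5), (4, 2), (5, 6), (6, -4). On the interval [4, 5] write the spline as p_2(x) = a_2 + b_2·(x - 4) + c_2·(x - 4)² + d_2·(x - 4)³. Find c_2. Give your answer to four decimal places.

-1.7143

Let M_i = p''(x_i). Step sizes h_i = 1, 1, 1, 1; slopes of the chords Δ_i = (y_(i+1) - y_i)/h_i = -3, 7, 4, -10.
  1·M_0 + 4·M_1 + 1·M_2 = 6(Δ_1 - Δ_0) = 60
  1·M_1 + 4·M_2 + 1·M_3 = 6(Δ_2 - Δ_1) = -18
  1·M_2 + 4·M_3 + 1·M_4 = 6(Δ_3 - Δ_2) = -84
Natural end conditions: M_0 = M_4 = 0.
Forward elimination and back-substitution give M_0 = 0, M_1 = 111/7, M_2 = -24/7, M_3 = -141/7, M_4 = 0.
On [4, 5], with p_2(x) = a_2 + b_2·(x - 4) + c_2·(x - 4)² + d_2·(x - 4)³: c_2 = M_2/2 = -12/7, d_2 = (M_3 - M_2)/(6h_2) = -39/14, b_2 = Δ_2 - h_2(2M_2 + M_3)/6 = 17/2.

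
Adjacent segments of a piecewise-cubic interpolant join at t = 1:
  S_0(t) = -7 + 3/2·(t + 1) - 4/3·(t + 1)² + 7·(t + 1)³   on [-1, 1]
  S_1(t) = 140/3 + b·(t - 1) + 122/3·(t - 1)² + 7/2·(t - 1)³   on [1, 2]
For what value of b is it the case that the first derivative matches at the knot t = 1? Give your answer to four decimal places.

S_0'(t) = 3/2 - 8/3·(t + 1) + 21·(t + 1)², so S_0'(1) = 481/6. On the right, S_1'(1) = b, so b = 481/6.

80.1667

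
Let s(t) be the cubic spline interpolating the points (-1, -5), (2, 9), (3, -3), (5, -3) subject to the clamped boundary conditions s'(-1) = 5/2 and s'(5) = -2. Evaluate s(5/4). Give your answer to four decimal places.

10.8705

Let m_i = s''(x_i). Step sizes h_i = 3, 1, 2; slopes of the chords Δ_i = (y_(i+1) - y_i)/h_i = 14/3, -12, 0.
  3·m_0 + 8·m_1 + 1·m_2 = 6(Δ_1 - Δ_0) = -100
  1·m_1 + 6·m_2 + 2·m_3 = 6(Δ_2 - Δ_1) = 72
Clamped end conditions give two more equations: 2h_0·m_0 + h_0·m_1 = 6(Δ_0 - s'(-1)) = 13 and h_2·m_2 + 2h_2·m_3 = 6(s'(5) - Δ_2) = -12.
Solving the tridiagonal system: m_0 = 83/7, m_1 = -407/21, m_2 = 409/21, m_3 = -535/42.
On [-1, 2], s(t) = -5 + 5/2·(t + 1) + 83/14·(t + 1)² - 328/189·(t + 1)³.
With (t + 1) = 9/4: s(5/4) = 2435/224.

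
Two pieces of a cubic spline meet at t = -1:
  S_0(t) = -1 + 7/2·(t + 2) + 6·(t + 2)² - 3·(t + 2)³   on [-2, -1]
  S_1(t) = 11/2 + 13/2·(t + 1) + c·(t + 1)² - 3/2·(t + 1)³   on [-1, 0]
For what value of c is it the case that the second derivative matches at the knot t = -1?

S_0''(t) = 12 - 18·(t + 2), so S_0''(-1) = -6. On the right, S_1''(-1) = 2c, so c = -3.

-3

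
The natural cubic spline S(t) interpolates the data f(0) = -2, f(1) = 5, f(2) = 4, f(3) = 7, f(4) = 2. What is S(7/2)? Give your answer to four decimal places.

5.4643

Write σ_i for S''(x_i). With h_i = 1, 1, 1, 1 and divided differences Δ_i = 7, -1, 3, -5, the continuity of S' gives the tridiagonal system
  1·σ_0 + 4·σ_1 + 1·σ_2 = 6(Δ_1 - Δ_0) = -48
  1·σ_1 + 4·σ_2 + 1·σ_3 = 6(Δ_2 - Δ_1) = 24
  1·σ_2 + 4·σ_3 + 1·σ_4 = 6(Δ_3 - Δ_2) = -48
Natural end conditions: σ_0 = σ_4 = 0.
Hence σ_0 = 0, σ_1 = -108/7, σ_2 = 96/7, σ_3 = -108/7, σ_4 = 0.
On [3, 4], S(t) = 7 + 1/7·(t - 3) - 54/7·(t - 3)² + 18/7·(t - 3)³.
With (t - 3) = 1/2: S(7/2) = 153/28.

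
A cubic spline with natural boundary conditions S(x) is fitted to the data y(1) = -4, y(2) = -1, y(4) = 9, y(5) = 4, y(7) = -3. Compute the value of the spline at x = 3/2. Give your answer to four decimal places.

With m_i denoting the second derivative at x_i, h_i = 1, 2, 1, 2, and Δ_i = (y_(i+1) − y_i)/h_i = 3, 5, -5, -7/2:
  1·m_0 + 6·m_1 + 2·m_2 = 6(Δ_1 - Δ_0) = 12
  2·m_1 + 6·m_2 + 1·m_3 = 6(Δ_2 - Δ_1) = -60
  1·m_2 + 6·m_3 + 2·m_4 = 6(Δ_3 - Δ_2) = 9
Natural end conditions: m_0 = m_4 = 0.
Solving: m_0 = 0, m_1 = 193/31, m_2 = -393/31, m_3 = 112/31, m_4 = 0.
On [1, 2], S(x) = -4 + 365/186·(x - 1) + 0·(x - 1)² + 193/186·(x - 1)³.
With (x - 1) = 1/2: S(3/2) = -1433/496.

-2.8891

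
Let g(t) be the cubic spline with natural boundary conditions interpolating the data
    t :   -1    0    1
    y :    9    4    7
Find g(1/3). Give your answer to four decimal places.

4.2593

Let m_i = g''(x_i). Step sizes h_i = 1, 1; slopes of the chords Δ_i = (y_(i+1) - y_i)/h_i = -5, 3.
  1·m_0 + 4·m_1 + 1·m_2 = 6(Δ_1 - Δ_0) = 48
Natural end conditions: m_0 = m_2 = 0.
Solving: m_0 = 0, m_1 = 12, m_2 = 0.
On [0, 1], g(t) = 4 - 1·t + 6·t² - 2·t³.
With t = 1/3: g(1/3) = 115/27.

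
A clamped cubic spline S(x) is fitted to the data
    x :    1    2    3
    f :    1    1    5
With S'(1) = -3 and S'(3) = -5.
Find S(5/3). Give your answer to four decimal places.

Let M_i = S''(x_i). Step sizes h_i = 1, 1; slopes of the chords Δ_i = (y_(i+1) - y_i)/h_i = 0, 4.
  1·M_0 + 4·M_1 + 1·M_2 = 6(Δ_1 - Δ_0) = 24
Clamped end conditions give two more equations: 2h_0·M_0 + h_0·M_1 = 6(Δ_0 - S'(1)) = 18 and h_1·M_1 + 2h_1·M_2 = 6(S'(3) - Δ_1) = -54.
Solving the tridiagonal system: M_0 = 2, M_1 = 14, M_2 = -34.
On [1, 2], S(x) = 1 - 3·(x - 1) + 1·(x - 1)² + 2·(x - 1)³.
With (x - 1) = 2/3: S(5/3) = 1/27.

0.0370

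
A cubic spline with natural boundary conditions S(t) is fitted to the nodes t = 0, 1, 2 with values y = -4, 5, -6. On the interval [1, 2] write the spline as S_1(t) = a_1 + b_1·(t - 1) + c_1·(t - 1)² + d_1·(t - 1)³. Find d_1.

Let M_i = S''(x_i). Step sizes h_i = 1, 1; slopes of the chords Δ_i = (y_(i+1) - y_i)/h_i = 9, -11.
  1·M_0 + 4·M_1 + 1·M_2 = 6(Δ_1 - Δ_0) = -120
Natural end conditions: M_0 = M_2 = 0.
Forward elimination and back-substitution give M_0 = 0, M_1 = -30, M_2 = 0.
On [1, 2], with S_1(t) = a_1 + b_1·(t - 1) + c_1·(t - 1)² + d_1·(t - 1)³: c_1 = M_1/2 = -15, d_1 = (M_2 - M_1)/(6h_1) = 5, b_1 = Δ_1 - h_1(2M_1 + M_2)/6 = -1.

5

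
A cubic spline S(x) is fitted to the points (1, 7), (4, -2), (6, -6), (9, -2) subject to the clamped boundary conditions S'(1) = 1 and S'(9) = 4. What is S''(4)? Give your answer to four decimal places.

1.8901

Put σ_i = S'' at the i-th knot. Here h = (3, 2, 3) and Δ = (-3, -2, 4/3), so the interior equations h_(i-1)·σ_(i-1) + 2(h_(i-1)+h_i)·σ_i + h_i·σ_(i+1) = 6(Δ_i − Δ_(i-1)) read
  3·σ_0 + 10·σ_1 + 2·σ_2 = 6(Δ_1 - Δ_0) = 6
  2·σ_1 + 10·σ_2 + 3·σ_3 = 6(Δ_2 - Δ_1) = 20
Clamped end conditions give two more equations: 2h_0·σ_0 + h_0·σ_1 = 6(Δ_0 - S'(1)) = -24 and h_2·σ_2 + 2h_2·σ_3 = 6(S'(9) - Δ_2) = 16.
Solving the tridiagonal system: σ_0 = -450/91, σ_1 = 172/91, σ_2 = 88/91, σ_3 = 596/273.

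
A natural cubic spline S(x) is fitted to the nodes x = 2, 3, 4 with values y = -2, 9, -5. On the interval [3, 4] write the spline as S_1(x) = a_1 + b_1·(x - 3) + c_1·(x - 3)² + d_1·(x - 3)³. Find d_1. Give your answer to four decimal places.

6.2500

Let m_i = S''(x_i). Step sizes h_i = 1, 1; slopes of the chords Δ_i = (y_(i+1) - y_i)/h_i = 11, -14.
  1·m_0 + 4·m_1 + 1·m_2 = 6(Δ_1 - Δ_0) = -150
Natural end conditions: m_0 = m_2 = 0.
Forward elimination and back-substitution give m_0 = 0, m_1 = -75/2, m_2 = 0.
On [3, 4], with S_1(x) = a_1 + b_1·(x - 3) + c_1·(x - 3)² + d_1·(x - 3)³: c_1 = m_1/2 = -75/4, d_1 = (m_2 - m_1)/(6h_1) = 25/4, b_1 = Δ_1 - h_1(2m_1 + m_2)/6 = -3/2.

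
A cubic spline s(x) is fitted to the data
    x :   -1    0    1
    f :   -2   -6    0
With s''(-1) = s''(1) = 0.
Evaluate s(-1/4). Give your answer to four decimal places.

-5.8203

With σ_i denoting the second derivative at x_i, h_i = 1, 1, and Δ_i = (y_(i+1) − y_i)/h_i = -4, 6:
  1·σ_0 + 4·σ_1 + 1·σ_2 = 6(Δ_1 - Δ_0) = 60
Natural end conditions: σ_0 = σ_2 = 0.
Solving the tridiagonal system: σ_0 = 0, σ_1 = 15, σ_2 = 0.
On [-1, 0], s(x) = -2 - 13/2·(x + 1) + 0·(x + 1)² + 5/2·(x + 1)³.
With (x + 1) = 3/4: s(-1/4) = -745/128.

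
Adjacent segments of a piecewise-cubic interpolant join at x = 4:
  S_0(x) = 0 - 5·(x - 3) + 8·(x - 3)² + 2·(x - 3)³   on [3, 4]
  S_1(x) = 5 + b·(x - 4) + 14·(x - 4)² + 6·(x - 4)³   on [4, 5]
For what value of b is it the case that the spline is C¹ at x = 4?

S_0'(x) = -5 + 16·(x - 3) + 6·(x - 3)², so S_0'(4) = 17. On the right, S_1'(4) = b, so b = 17.

17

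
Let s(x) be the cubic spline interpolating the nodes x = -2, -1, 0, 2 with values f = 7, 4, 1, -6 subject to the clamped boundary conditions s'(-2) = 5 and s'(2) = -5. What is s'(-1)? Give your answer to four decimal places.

-5.2045

Put m_i = s'' at the i-th knot. Here h = (1, 1, 2) and Δ = (-3, -3, -7/2), so the interior equations h_(i-1)·m_(i-1) + 2(h_(i-1)+h_i)·m_i + h_i·m_(i+1) = 6(Δ_i − Δ_(i-1)) read
  1·m_0 + 4·m_1 + 1·m_2 = 6(Δ_1 - Δ_0) = 0
  1·m_1 + 6·m_2 + 2·m_3 = 6(Δ_2 - Δ_1) = -3
Clamped end conditions give two more equations: 2h_0·m_0 + h_0·m_1 = 6(Δ_0 - s'(-2)) = -48 and h_2·m_2 + 2h_2·m_3 = 6(s'(2) - Δ_2) = -9.
Solving the tridiagonal system: m_0 = -607/22, m_1 = 79/11, m_2 = -25/22, m_3 = -37/22.
On [-1, 0], s'(x) = b_1 + 2c_1·(x + 1) + 3d_1·(x + 1)² with b_1 = Δ_1 - h_1(2m_1 + m_2)/6 = -229/44, c_1 = m_1/2 = 79/22, d_1 = (m_2 - m_1)/(6h_1) = -61/44. So s'(-1) = -229/44.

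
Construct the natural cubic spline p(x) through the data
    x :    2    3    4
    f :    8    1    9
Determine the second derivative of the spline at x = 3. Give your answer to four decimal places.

Put M_i = p'' at the i-th knot. Here h = (1, 1) and Δ = (-7, 8), so the interior equations h_(i-1)·M_(i-1) + 2(h_(i-1)+h_i)·M_i + h_i·M_(i+1) = 6(Δ_i − Δ_(i-1)) read
  1·M_0 + 4·M_1 + 1·M_2 = 6(Δ_1 - Δ_0) = 90
Natural end conditions: M_0 = M_2 = 0.
Hence M_0 = 0, M_1 = 45/2, M_2 = 0.

22.5000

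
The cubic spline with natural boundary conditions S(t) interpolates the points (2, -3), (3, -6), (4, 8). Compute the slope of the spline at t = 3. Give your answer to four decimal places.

5.5000

Write M_i for S''(x_i). With h_i = 1, 1 and divided differences Δ_i = -3, 14, the continuity of S' gives the tridiagonal system
  1·M_0 + 4·M_1 + 1·M_2 = 6(Δ_1 - Δ_0) = 102
Natural end conditions: M_0 = M_2 = 0.
Solving the tridiagonal system: M_0 = 0, M_1 = 51/2, M_2 = 0.
On [3, 4], S'(t) = b_1 + 2c_1·(t - 3) + 3d_1·(t - 3)² with b_1 = Δ_1 - h_1(2M_1 + M_2)/6 = 11/2, c_1 = M_1/2 = 51/4, d_1 = (M_2 - M_1)/(6h_1) = -17/4. So S'(3) = 11/2.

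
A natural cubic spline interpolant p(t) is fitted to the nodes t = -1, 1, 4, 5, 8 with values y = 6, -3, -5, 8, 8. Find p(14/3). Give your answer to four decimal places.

Write m_i for p''(x_i). With h_i = 2, 3, 1, 3 and divided differences Δ_i = -9/2, -2/3, 13, 0, the continuity of p' gives the tridiagonal system
  2·m_0 + 10·m_1 + 3·m_2 = 6(Δ_1 - Δ_0) = 23
  3·m_1 + 8·m_2 + 1·m_3 = 6(Δ_2 - Δ_1) = 82
  1·m_2 + 8·m_3 + 3·m_4 = 6(Δ_3 - Δ_2) = -78
Natural end conditions: m_0 = m_4 = 0.
Forward elimination and back-substitution give m_0 = 0, m_1 = -251/186, m_2 = 3394/279, m_3 = -6289/558, m_4 = 0.
On [4, 5], p(t) = -5 + 12079/1116·(t - 4) + 1697/279·(t - 4)² - 1453/372·(t - 4)³.
With (t - 4) = 2/3: p(14/3) = 2099/558.

3.7616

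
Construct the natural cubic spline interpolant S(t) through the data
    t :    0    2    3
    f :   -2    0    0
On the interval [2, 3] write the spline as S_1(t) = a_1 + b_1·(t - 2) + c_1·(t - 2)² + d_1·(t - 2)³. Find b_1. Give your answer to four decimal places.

0.3333

With M_i denoting the second derivative at x_i, h_i = 2, 1, and Δ_i = (y_(i+1) − y_i)/h_i = 1, 0:
  2·M_0 + 6·M_1 + 1·M_2 = 6(Δ_1 - Δ_0) = -6
Natural end conditions: M_0 = M_2 = 0.
Solving: M_0 = 0, M_1 = -1, M_2 = 0.
On [2, 3], with S_1(t) = a_1 + b_1·(t - 2) + c_1·(t - 2)² + d_1·(t - 2)³: c_1 = M_1/2 = -1/2, d_1 = (M_2 - M_1)/(6h_1) = 1/6, b_1 = Δ_1 - h_1(2M_1 + M_2)/6 = 1/3.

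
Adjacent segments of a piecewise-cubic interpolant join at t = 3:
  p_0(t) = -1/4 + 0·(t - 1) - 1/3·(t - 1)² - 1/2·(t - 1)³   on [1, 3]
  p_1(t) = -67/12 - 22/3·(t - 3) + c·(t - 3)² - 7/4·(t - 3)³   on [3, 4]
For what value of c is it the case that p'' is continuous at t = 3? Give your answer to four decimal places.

-3.3333

p_0''(t) = -2/3 - 3·(t - 1), so p_0''(3) = -20/3. On the right, p_1''(3) = 2c, so c = -10/3.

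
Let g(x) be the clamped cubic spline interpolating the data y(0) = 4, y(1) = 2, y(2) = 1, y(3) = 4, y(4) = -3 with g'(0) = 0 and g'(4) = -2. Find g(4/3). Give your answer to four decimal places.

1.0661

Put M_i = g'' at the i-th knot. Here h = (1, 1, 1, 1) and Δ = (-2, -1, 3, -7), so the interior equations h_(i-1)·M_(i-1) + 2(h_(i-1)+h_i)·M_i + h_i·M_(i+1) = 6(Δ_i − Δ_(i-1)) read
  1·M_0 + 4·M_1 + 1·M_2 = 6(Δ_1 - Δ_0) = 6
  1·M_1 + 4·M_2 + 1·M_3 = 6(Δ_2 - Δ_1) = 24
  1·M_2 + 4·M_3 + 1·M_4 = 6(Δ_3 - Δ_2) = -60
Clamped end conditions give two more equations: 2h_0·M_0 + h_0·M_1 = 6(Δ_0 - g'(0)) = -12 and h_3·M_3 + 2h_3·M_4 = 6(g'(4) - Δ_3) = 30.
Solving the tridiagonal system: M_0 = -167/28, M_1 = -1/14, M_2 = 49/4, M_3 = -349/14, M_4 = 769/28.
On [1, 2], g(x) = 2 - 169/56·(x - 1) - 1/28·(x - 1)² + 115/56·(x - 1)³.
With (x - 1) = 1/3: g(4/3) = 403/378.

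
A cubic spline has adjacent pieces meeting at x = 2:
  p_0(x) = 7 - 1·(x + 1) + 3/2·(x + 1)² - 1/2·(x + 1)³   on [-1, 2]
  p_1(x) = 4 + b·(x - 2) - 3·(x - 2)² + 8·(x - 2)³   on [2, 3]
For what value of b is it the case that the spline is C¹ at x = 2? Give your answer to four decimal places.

-5.5000

p_0'(x) = -1 + 3·(x + 1) - 3/2·(x + 1)², so p_0'(2) = -11/2. On the right, p_1'(2) = b, so b = -11/2.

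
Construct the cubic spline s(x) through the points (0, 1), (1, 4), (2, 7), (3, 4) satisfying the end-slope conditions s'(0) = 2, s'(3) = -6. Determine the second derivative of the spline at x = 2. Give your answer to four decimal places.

Write M_i for s''(x_i). With h_i = 1, 1, 1 and divided differences Δ_i = 3, 3, -3, the continuity of s' gives the tridiagonal system
  1·M_0 + 4·M_1 + 1·M_2 = 6(Δ_1 - Δ_0) = 0
  1·M_1 + 4·M_2 + 1·M_3 = 6(Δ_2 - Δ_1) = -36
Clamped end conditions give two more equations: 2h_0·M_0 + h_0·M_1 = 6(Δ_0 - s'(0)) = 6 and h_2·M_2 + 2h_2·M_3 = 6(s'(3) - Δ_2) = -18.
Solving the tridiagonal system: M_0 = 34/15, M_1 = 22/15, M_2 = -122/15, M_3 = -74/15.

-8.1333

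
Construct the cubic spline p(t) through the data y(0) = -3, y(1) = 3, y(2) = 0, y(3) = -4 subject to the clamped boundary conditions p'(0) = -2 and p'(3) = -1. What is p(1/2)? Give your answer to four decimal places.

With σ_i denoting the second derivative at x_i, h_i = 1, 1, 1, and Δ_i = (y_(i+1) − y_i)/h_i = 6, -3, -4:
  1·σ_0 + 4·σ_1 + 1·σ_2 = 6(Δ_1 - Δ_0) = -54
  1·σ_1 + 4·σ_2 + 1·σ_3 = 6(Δ_2 - Δ_1) = -6
Clamped end conditions give two more equations: 2h_0·σ_0 + h_0·σ_1 = 6(Δ_0 - p'(0)) = 48 and h_2·σ_2 + 2h_2·σ_3 = 6(p'(3) - Δ_2) = 18.
Solving the tridiagonal system: σ_0 = 532/15, σ_1 = -344/15, σ_2 = 34/15, σ_3 = 118/15.
On [0, 1], p(t) = -3 - 2·t + 266/15·t² - 146/15·t³.
With t = 1/2: p(1/2) = -47/60.

-0.7833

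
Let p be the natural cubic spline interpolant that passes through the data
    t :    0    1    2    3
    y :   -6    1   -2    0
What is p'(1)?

Let m_i = p''(x_i). Step sizes h_i = 1, 1, 1; slopes of the chords Δ_i = (y_(i+1) - y_i)/h_i = 7, -3, 2.
  1·m_0 + 4·m_1 + 1·m_2 = 6(Δ_1 - Δ_0) = -60
  1·m_1 + 4·m_2 + 1·m_3 = 6(Δ_2 - Δ_1) = 30
Natural end conditions: m_0 = m_3 = 0.
Solving: m_0 = 0, m_1 = -18, m_2 = 12, m_3 = 0.
On [1, 2], p'(t) = b_1 + 2c_1·(t - 1) + 3d_1·(t - 1)² with b_1 = Δ_1 - h_1(2m_1 + m_2)/6 = 1, c_1 = m_1/2 = -9, d_1 = (m_2 - m_1)/(6h_1) = 5. So p'(1) = 1.

1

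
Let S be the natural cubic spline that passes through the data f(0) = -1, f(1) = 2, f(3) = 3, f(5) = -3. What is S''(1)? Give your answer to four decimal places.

Let M_i = S''(x_i). Step sizes h_i = 1, 2, 2; slopes of the chords Δ_i = (y_(i+1) - y_i)/h_i = 3, 1/2, -3.
  1·M_0 + 6·M_1 + 2·M_2 = 6(Δ_1 - Δ_0) = -15
  2·M_1 + 8·M_2 + 2·M_3 = 6(Δ_2 - Δ_1) = -21
Natural end conditions: M_0 = M_3 = 0.
Hence M_0 = 0, M_1 = -39/22, M_2 = -24/11, M_3 = 0.

-1.7727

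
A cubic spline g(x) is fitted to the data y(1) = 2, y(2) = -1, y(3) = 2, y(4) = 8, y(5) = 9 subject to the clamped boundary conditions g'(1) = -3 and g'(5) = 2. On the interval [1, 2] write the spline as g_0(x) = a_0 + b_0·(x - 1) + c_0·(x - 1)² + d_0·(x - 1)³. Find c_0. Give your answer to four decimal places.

With M_i denoting the second derivative at x_i, h_i = 1, 1, 1, 1, and Δ_i = (y_(i+1) − y_i)/h_i = -3, 3, 6, 1:
  1·M_0 + 4·M_1 + 1·M_2 = 6(Δ_1 - Δ_0) = 36
  1·M_1 + 4·M_2 + 1·M_3 = 6(Δ_2 - Δ_1) = 18
  1·M_2 + 4·M_3 + 1·M_4 = 6(Δ_3 - Δ_2) = -30
Clamped end conditions give two more equations: 2h_0·M_0 + h_0·M_1 = 6(Δ_0 - g'(1)) = 0 and h_3·M_3 + 2h_3·M_4 = 6(g'(5) - Δ_3) = 6.
Hence M_0 = -31/7, M_1 = 62/7, M_2 = 5, M_3 = -76/7, M_4 = 59/7.
On [1, 2], with g_0(x) = a_0 + b_0·(x - 1) + c_0·(x - 1)² + d_0·(x - 1)³: c_0 = M_0/2 = -31/14, d_0 = (M_1 - M_0)/(6h_0) = 31/14, b_0 = Δ_0 - h_0(2M_0 + M_1)/6 = -3.

-2.2143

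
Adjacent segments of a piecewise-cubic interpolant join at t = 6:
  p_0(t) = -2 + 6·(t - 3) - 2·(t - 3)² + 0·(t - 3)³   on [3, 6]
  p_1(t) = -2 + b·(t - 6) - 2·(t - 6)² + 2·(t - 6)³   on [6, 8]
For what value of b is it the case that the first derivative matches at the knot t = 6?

-6

p_0'(t) = 6 - 4·(t - 3) + 0·(t - 3)², so p_0'(6) = -6. On the right, p_1'(6) = b, so b = -6.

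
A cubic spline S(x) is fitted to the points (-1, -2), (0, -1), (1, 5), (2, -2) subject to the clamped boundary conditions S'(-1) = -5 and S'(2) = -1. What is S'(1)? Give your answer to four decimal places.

Write M_i for S''(x_i). With h_i = 1, 1, 1 and divided differences Δ_i = 1, 6, -7, the continuity of S' gives the tridiagonal system
  1·M_0 + 4·M_1 + 1·M_2 = 6(Δ_1 - Δ_0) = 30
  1·M_1 + 4·M_2 + 1·M_3 = 6(Δ_2 - Δ_1) = -78
Clamped end conditions give two more equations: 2h_0·M_0 + h_0·M_1 = 6(Δ_0 - S'(-1)) = 36 and h_2·M_2 + 2h_2·M_3 = 6(S'(2) - Δ_2) = 36.
Hence M_0 = 178/15, M_1 = 184/15, M_2 = -464/15, M_3 = 502/15.
On [1, 2], S'(x) = b_2 + 2c_2·(x - 1) + 3d_2·(x - 1)² with b_2 = Δ_2 - h_2(2M_2 + M_3)/6 = -34/15, c_2 = M_2/2 = -232/15, d_2 = (M_3 - M_2)/(6h_2) = 161/15. So S'(1) = -34/15.

-2.2667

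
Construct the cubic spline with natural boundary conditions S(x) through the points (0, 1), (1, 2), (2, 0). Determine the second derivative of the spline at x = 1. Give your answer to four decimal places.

Let M_i = S''(x_i). Step sizes h_i = 1, 1; slopes of the chords Δ_i = (y_(i+1) - y_i)/h_i = 1, -2.
  1·M_0 + 4·M_1 + 1·M_2 = 6(Δ_1 - Δ_0) = -18
Natural end conditions: M_0 = M_2 = 0.
Solving: M_0 = 0, M_1 = -9/2, M_2 = 0.

-4.5000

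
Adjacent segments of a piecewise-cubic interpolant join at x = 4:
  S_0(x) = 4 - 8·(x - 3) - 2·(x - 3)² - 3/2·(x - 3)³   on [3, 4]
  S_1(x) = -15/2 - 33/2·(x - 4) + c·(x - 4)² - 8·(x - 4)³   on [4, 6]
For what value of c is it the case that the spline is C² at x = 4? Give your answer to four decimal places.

-6.5000

S_0''(x) = -4 - 9·(x - 3), so S_0''(4) = -13. On the right, S_1''(4) = 2c, so c = -13/2.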